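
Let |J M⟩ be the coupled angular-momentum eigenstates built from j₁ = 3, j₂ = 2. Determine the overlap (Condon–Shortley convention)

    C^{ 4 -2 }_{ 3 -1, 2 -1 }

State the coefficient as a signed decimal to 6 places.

+√(1/28) = +0.188982

triangle: 1!×5!×3!/10! = 720/3628800
(j±m)!: 2!×4!×1!×3!×2!×6! = 414720
prefactor² = (2J+1)×Δ×N² = 5184/7
  k=0: +1/(0!×1!×4!×1!×1!×2!) = 1/48
  k=1: −1/(1!×0!×3!×0!×2!×3!) = -1/72
Σ = 1/144  ⇒  CG² = 5184/7×1/144² = 1/28
CG = +√(1/28) = +0.188982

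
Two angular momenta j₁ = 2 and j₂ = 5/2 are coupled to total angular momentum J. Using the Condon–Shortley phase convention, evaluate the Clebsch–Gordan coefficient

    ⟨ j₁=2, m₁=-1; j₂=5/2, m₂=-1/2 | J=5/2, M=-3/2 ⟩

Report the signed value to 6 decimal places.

triangle: 2!*2!*3!/8! = 24/40320
(j±m)!: 1!*3!*2!*3!*1!*4! = 1728
prefactor² = (2J+1)*Δ*N² = 216/35
  k=1: −1/(1!*1!*2!*1!*0!*2!) = -1/4
  k=2: +1/(2!*0!*1!*0!*1!*3!) = 1/12
Σ = -1/6  ⇒  CG² = 216/35*(-1/6)² = 6/35
CG = −√(6/35) = -0.414039

-0.414039  (= −√(6/35))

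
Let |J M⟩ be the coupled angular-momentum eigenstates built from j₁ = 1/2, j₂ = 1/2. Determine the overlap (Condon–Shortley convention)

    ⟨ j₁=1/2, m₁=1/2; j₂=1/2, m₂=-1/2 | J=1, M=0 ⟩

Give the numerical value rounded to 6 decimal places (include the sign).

√[3·0!1!1!/3! · 1!0!0!1!1!1!] = √(1/2)
  +(−1)^0/∏(0,0,0,0,1,1)! = 1  (running 1)
⟨..|..⟩ = √(1/2)·(1) = +0.707107

+√(1/2) = +0.707107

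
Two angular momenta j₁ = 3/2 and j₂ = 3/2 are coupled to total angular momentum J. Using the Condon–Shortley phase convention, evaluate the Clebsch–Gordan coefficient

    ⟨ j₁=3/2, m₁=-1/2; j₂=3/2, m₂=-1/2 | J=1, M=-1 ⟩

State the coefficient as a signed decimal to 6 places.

−√(2/5) ≈ -0.632456

j₁+j₂−J=2  J+j₁−j₂=1  J−j₁+j₂=1  j₁+j₂+J+1=5
(j₁±m₁, j₂±m₂, J±M) = (1,2,1,2,0,2)
P² = 2/5
sum k=1..1:
  [1] −1/1 = -1
S = -1
C² = P²·S² = 2/5 ; C = -0.632456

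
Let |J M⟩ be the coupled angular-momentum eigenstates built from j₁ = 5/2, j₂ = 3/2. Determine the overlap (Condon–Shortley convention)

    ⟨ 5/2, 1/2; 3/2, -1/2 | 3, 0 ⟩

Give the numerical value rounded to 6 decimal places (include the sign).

triangle: 1!×4!×2!/8! = 48/40320
(j±m)!: 3!×2!×1!×2!×3!×3! = 864
prefactor² = (2J+1)×Δ×N² = 36/5
  k=0: +1/(0!×1!×2!×1!×2!×1!) = 1/4
  k=1: −1/(1!×0!×1!×0!×3!×2!) = -1/12
Σ = 1/6  ⇒  CG² = 36/5×1/6² = 1/5
CG = +√(1/5) = +0.447214

+0.447214  (= +√(1/5))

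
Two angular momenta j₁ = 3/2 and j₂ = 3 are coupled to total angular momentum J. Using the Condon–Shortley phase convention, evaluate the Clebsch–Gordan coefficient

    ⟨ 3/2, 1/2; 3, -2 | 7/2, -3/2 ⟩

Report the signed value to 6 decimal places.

triangle: 1!*2!*5!/9! = 240/362880
(j±m)!: 2!*1!*1!*5!*2!*5! = 57600
prefactor² = (2J+1)*Δ*N² = 6400/21
  k=0: +1/(0!*1!*1!*1!*1!*4!) = 1/24
  k=1: −1/(1!*0!*0!*0!*2!*5!) = -1/240
Σ = 3/80  ⇒  CG² = 6400/21*3/80² = 3/7
CG = +√(3/7) = +0.654654

+√(3/7) ≈ +0.654654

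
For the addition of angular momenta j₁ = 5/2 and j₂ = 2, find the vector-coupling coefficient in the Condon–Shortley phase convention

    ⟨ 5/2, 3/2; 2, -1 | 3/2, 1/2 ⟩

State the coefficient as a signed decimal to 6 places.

−√(2/105) = -0.138013

j₁+j₂−J=3  J+j₁−j₂=2  J−j₁+j₂=1  j₁+j₂+J+1=7
(j₁±m₁, j₂±m₂, J±M) = (4,1,1,3,2,1)
P² = 96/35
sum k=0..1:
  [0] +1/6 = 1/6
  [1] −1/4 = -1/4
S = -1/12
C² = P²·S² = 2/105 ; C = -0.138013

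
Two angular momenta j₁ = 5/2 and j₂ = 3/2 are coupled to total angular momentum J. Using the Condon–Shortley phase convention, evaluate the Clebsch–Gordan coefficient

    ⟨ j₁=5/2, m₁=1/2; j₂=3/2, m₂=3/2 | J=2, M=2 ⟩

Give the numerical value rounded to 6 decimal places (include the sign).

triangle: 2!·3!·1!/7! = 12/5040
(j±m)!: 3!·2!·3!·0!·4!·0! = 1728
prefactor² = (2J+1)·Δ·N² = 144/7
  k=2: +1/(2!·0!·0!·1!·3!·0!) = 1/12
Σ = 1/12  ⇒  CG² = 144/7·1/12² = 1/7
CG = +√(1/7) = +0.377964

+0.377964  (= +√(1/7))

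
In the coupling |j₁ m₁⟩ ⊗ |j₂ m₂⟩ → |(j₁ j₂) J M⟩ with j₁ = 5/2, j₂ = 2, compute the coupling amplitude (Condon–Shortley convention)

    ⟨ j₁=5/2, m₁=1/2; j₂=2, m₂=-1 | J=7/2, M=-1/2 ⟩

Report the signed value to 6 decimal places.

+0.557773

j₁+j₂−J=1  J+j₁−j₂=4  J−j₁+j₂=3  j₁+j₂+J+1=9
(j₁±m₁, j₂±m₂, J±M) = (3,2,1,3,3,4)
P² = 1152/35
sum k=0..1:
  [0] +1/8 = 1/8
  [1] −1/36 = -1/36
S = 7/72
C² = P²·S² = 14/45 ; C = +0.557773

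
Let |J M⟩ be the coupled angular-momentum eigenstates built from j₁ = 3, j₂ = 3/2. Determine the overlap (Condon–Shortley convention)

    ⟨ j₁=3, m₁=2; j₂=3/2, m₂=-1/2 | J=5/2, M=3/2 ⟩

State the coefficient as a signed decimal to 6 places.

√[6·2!4!1!/8! · 5!1!1!2!4!1!] = √(288/7)
  +(−1)^0/∏(0,2,1,1,3,0)! = 1/12  (running 1/12)
  +(−1)^1/∏(1,1,0,0,4,1)! = -1/24  (running 1/24)
⟨..|..⟩ = √(288/7)·(1/24) = +0.267261

+0.267261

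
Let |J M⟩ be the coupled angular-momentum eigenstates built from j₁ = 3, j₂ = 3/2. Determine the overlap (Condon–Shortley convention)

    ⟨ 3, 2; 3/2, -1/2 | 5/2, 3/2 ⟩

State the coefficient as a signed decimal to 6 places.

+√(1/14) ≈ +0.267261

j₁+j₂−J=2  J+j₁−j₂=4  J−j₁+j₂=1  j₁+j₂+J+1=8
(j₁±m₁, j₂±m₂, J±M) = (5,1,1,2,4,1)
P² = 288/7
sum k=0..1:
  [0] +1/12 = 1/12
  [1] −1/24 = -1/24
S = 1/24
C² = P²·S² = 1/14 ; C = +0.267261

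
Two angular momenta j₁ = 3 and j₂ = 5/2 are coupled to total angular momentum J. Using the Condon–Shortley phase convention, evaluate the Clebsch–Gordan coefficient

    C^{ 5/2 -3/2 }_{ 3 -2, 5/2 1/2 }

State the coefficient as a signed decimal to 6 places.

j₁+j₂−J=3  J+j₁−j₂=3  J−j₁+j₂=2  j₁+j₂+J+1=9
(j₁±m₁, j₂±m₂, J±M) = (1,5,3,2,1,4)
P² = 288/7
sum k=2..3:
  [2] +1/12 = 1/12
  [3] −1/24 = -1/24
S = 1/24
C² = P²·S² = 1/14 ; C = +0.267261

+√(1/14) ≈ +0.267261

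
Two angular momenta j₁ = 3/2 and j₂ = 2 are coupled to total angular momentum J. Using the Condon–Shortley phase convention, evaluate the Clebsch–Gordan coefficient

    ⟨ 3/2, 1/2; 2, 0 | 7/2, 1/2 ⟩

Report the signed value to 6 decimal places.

+√(18/35) ≈ +0.717137

√[8·0!3!4!/8! · 2!1!2!2!4!3!] = √(1152/35)
  +(−1)^0/∏(0,0,1,2,2,2)! = 1/8  (running 1/8)
⟨..|..⟩ = √(1152/35)·(1/8) = +0.717137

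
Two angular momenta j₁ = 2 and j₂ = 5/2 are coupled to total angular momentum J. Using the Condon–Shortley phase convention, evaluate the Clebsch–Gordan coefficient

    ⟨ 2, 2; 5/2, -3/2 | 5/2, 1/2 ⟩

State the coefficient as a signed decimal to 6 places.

+√(27/70) = +0.621059

triangle: 2!·2!·3!/8! = 24/40320
(j±m)!: 4!·0!·1!·4!·3!·2! = 6912
prefactor² = (2J+1)·Δ·N² = 864/35
  k=0: +1/(0!·2!·0!·1!·2!·2!) = 1/8
Σ = 1/8  ⇒  CG² = 864/35·1/8² = 27/70
CG = +√(27/70) = +0.621059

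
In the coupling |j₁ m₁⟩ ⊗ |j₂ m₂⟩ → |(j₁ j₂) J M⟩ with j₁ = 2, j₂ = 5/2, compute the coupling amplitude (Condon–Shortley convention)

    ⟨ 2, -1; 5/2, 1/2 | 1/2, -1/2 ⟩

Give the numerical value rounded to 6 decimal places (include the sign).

-0.365148  (= −√(2/15))

√[2·4!0!1!/6! · 1!3!3!2!0!1!] = √(24/5)
  +(−1)^3/∏(3,1,0,0,0,1)! = -1/6  (running -1/6)
⟨..|..⟩ = √(24/5)·(-1/6) = -0.365148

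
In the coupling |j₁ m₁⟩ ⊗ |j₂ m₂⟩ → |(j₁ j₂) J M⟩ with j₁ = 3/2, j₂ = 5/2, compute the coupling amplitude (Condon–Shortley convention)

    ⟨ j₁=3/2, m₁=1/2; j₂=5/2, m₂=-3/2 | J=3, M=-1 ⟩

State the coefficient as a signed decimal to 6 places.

+0.639010

triangle: 1!·2!·4!/8! = 48/40320
(j±m)!: 2!·1!·1!·4!·2!·4! = 2304
prefactor² = (2J+1)·Δ·N² = 96/5
  k=0: +1/(0!·1!·1!·1!·1!·3!) = 1/6
  k=1: −1/(1!·0!·0!·0!·2!·4!) = -1/48
Σ = 7/48  ⇒  CG² = 96/5·7/48² = 49/120
CG = +√(49/120) = +0.639010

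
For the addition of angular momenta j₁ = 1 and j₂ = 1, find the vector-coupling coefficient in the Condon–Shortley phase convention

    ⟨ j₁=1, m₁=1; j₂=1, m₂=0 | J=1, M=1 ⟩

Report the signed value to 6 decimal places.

+√(1/2) = +0.707107

j₁+j₂−J=1  J+j₁−j₂=1  J−j₁+j₂=1  j₁+j₂+J+1=4
(j₁±m₁, j₂±m₂, J±M) = (2,0,1,1,2,0)
P² = 1/2
sum k=0..0:
  [0] +1/1 = 1
S = 1
C² = P²·S² = 1/2 ; C = +0.707107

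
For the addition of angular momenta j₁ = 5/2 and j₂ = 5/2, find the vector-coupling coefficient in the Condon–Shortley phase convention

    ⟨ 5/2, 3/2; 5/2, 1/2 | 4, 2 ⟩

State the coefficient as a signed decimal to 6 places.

√[9·1!4!4!/10! · 4!1!3!2!6!2!] = √(20736/35)
  +(−1)^0/∏(0,1,1,3,3,1)! = 1/36  (running 1/36)
  +(−1)^1/∏(1,0,0,2,4,2)! = -1/96  (running 5/288)
⟨..|..⟩ = √(20736/35)·(5/288) = +0.422577

+0.422577  (= +√(5/28))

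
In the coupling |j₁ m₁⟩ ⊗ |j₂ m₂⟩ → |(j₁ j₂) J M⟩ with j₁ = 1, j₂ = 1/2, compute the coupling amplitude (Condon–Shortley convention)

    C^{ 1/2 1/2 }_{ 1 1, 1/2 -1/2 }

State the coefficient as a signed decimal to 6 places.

j₁+j₂−J=1  J+j₁−j₂=1  J−j₁+j₂=0  j₁+j₂+J+1=3
(j₁±m₁, j₂±m₂, J±M) = (2,0,0,1,1,0)
P² = 2/3
sum k=0..0:
  [0] +1/1 = 1
S = 1
C² = P²·S² = 2/3 ; C = +0.816497

+0.816497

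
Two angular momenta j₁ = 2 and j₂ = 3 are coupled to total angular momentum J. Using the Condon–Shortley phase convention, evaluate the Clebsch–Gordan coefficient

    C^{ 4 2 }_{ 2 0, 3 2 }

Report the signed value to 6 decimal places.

-0.585540

triangle: 1!·3!·5!/10! = 720/3628800
(j±m)!: 2!·2!·5!·1!·6!·2! = 691200
prefactor² = (2J+1)·Δ·N² = 8640/7
  k=0: +1/(0!·1!·2!·5!·1!·0!) = 1/240
  k=1: −1/(1!·0!·1!·4!·2!·1!) = -1/48
Σ = -1/60  ⇒  CG² = 8640/7·(-1/60)² = 12/35
CG = −√(12/35) = -0.585540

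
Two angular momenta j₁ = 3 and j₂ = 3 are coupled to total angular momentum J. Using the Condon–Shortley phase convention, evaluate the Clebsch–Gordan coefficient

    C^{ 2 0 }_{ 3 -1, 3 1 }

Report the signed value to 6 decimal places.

-0.327327

√[5·4!2!2!/9! · 2!4!4!2!2!2!] = √(256/21)
  +(−1)^2/∏(2,2,2,2,0,0)! = 1/16  (running 1/16)
  +(−1)^3/∏(3,1,1,1,1,1)! = -1/6  (running -5/48)
  +(−1)^4/∏(4,0,0,0,2,2)! = 1/96  (running -3/32)
⟨..|..⟩ = √(256/21)·(-3/32) = -0.327327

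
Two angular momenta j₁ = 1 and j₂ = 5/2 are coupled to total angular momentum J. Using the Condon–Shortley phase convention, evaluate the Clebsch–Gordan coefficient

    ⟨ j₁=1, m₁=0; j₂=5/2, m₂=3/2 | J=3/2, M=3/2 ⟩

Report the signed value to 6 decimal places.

-0.516398  (= −√(4/15))

√[4·2!0!3!/6! · 1!1!4!1!3!0!] = √(48/5)
  +(−1)^1/∏(1,1,0,3,0,0)! = -1/6  (running -1/6)
⟨..|..⟩ = √(48/5)·(-1/6) = -0.516398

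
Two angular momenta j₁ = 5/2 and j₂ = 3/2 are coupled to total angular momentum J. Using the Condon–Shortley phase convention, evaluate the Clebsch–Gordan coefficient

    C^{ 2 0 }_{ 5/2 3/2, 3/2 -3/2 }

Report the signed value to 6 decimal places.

+0.654654  (= +√(3/7))

j₁+j₂−J=2  J+j₁−j₂=3  J−j₁+j₂=1  j₁+j₂+J+1=7
(j₁±m₁, j₂±m₂, J±M) = (4,1,0,3,2,2)
P² = 48/7
sum k=0..0:
  [0] +1/4 = 1/4
S = 1/4
C² = P²·S² = 3/7 ; C = +0.654654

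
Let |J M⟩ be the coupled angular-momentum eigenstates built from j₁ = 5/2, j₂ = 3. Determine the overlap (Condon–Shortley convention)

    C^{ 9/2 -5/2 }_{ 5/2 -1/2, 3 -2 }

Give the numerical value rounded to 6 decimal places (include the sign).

√[10·1!4!5!/11! · 2!3!1!5!2!7!] = √(115200/11)
  +(−1)^0/∏(0,1,3,1,1,4)! = 1/144  (running 1/144)
  +(−1)^1/∏(1,0,2,0,2,5)! = -1/480  (running 7/1440)
⟨..|..⟩ = √(115200/11)·(7/1440) = +0.497468

+0.497468  (= +√(49/198))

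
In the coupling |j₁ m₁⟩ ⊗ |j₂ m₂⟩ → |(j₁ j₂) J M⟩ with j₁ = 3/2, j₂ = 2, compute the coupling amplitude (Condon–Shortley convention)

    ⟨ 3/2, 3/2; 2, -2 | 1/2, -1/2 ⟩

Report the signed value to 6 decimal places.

j₁+j₂−J=3  J+j₁−j₂=0  J−j₁+j₂=1  j₁+j₂+J+1=5
(j₁±m₁, j₂±m₂, J±M) = (3,0,0,4,0,1)
P² = 72/5
sum k=0..0:
  [0] +1/6 = 1/6
S = 1/6
C² = P²·S² = 2/5 ; C = +0.632456

+√(2/5) ≈ +0.632456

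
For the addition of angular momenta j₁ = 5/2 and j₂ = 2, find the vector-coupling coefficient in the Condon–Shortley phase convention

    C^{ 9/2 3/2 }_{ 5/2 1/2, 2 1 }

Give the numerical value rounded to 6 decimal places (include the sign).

j₁+j₂−J=0  J+j₁−j₂=5  J−j₁+j₂=4  j₁+j₂+J+1=10
(j₁±m₁, j₂±m₂, J±M) = (3,2,3,1,6,3)
P² = 17280/7
sum k=0..0:
  [0] +1/72 = 1/72
S = 1/72
C² = P²·S² = 10/21 ; C = +0.690066

+√(10/21) ≈ +0.690066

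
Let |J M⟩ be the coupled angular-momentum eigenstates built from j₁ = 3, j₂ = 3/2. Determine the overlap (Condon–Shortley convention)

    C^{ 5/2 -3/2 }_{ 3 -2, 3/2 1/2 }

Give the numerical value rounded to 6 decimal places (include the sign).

+0.267261  (= +√(1/14))

triangle: 2!·4!·1!/8! = 48/40320
(j±m)!: 1!·5!·2!·1!·1!·4! = 5760
prefactor² = (2J+1)·Δ·N² = 288/7
  k=1: −1/(1!·1!·4!·1!·0!·0!) = -1/24
  k=2: +1/(2!·0!·3!·0!·1!·1!) = 1/12
Σ = 1/24  ⇒  CG² = 288/7·1/24² = 1/14
CG = +√(1/14) = +0.267261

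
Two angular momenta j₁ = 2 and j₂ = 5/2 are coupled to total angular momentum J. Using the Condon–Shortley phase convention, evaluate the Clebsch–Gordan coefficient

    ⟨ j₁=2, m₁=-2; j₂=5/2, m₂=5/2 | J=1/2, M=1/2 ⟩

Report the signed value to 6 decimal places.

+0.577350

triangle: 4!·0!·1!/6! = 24/720
(j±m)!: 0!·4!·5!·0!·1!·0! = 2880
prefactor² = (2J+1)·Δ·N² = 192
  k=4: +1/(4!·0!·0!·1!·0!·0!) = 1/24
Σ = 1/24  ⇒  CG² = 192·1/24² = 1/3
CG = +√(1/3) = +0.577350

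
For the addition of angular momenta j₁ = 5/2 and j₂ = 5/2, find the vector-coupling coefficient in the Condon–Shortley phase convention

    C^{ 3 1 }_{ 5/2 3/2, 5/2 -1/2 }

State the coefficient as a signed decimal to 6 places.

j₁+j₂−J=2  J+j₁−j₂=3  J−j₁+j₂=3  j₁+j₂+J+1=9
(j₁±m₁, j₂±m₂, J±M) = (4,1,2,3,4,2)
P² = 96/5
sum k=0..1:
  [0] +1/8 = 1/8
  [1] −1/12 = -1/12
S = 1/24
C² = P²·S² = 1/30 ; C = +0.182574

+√(1/30) ≈ +0.182574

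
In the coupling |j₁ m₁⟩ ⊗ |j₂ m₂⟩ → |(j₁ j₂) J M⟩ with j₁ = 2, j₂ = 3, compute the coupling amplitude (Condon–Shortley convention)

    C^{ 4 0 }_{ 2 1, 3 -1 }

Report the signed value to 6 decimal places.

+√(5/14) ≈ +0.597614

triangle: 1!×3!×5!/10! = 720/3628800
(j±m)!: 3!×1!×2!×4!×4!×4! = 165888
prefactor² = (2J+1)×Δ×N² = 10368/35
  k=0: +1/(0!×1!×1!×2!×2!×3!) = 1/24
  k=1: −1/(1!×0!×0!×1!×3!×4!) = -1/144
Σ = 5/144  ⇒  CG² = 10368/35×5/144² = 5/14
CG = +√(5/14) = +0.597614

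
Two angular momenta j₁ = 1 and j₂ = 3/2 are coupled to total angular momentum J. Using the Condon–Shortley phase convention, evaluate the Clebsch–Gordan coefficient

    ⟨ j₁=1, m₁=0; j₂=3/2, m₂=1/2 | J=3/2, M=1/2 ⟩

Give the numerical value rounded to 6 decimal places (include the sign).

√[4·1!1!2!/5! · 1!1!2!1!2!1!] = √(4/15)
  +(−1)^0/∏(0,1,1,2,0,0)! = 1/2  (running 1/2)
  +(−1)^1/∏(1,0,0,1,1,1)! = -1  (running -1/2)
⟨..|..⟩ = √(4/15)·(-1/2) = -0.258199

−√(1/15) = -0.258199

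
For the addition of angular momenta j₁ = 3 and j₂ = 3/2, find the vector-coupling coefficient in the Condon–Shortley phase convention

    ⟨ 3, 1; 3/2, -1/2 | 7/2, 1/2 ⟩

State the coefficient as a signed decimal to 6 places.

triangle: 1!*5!*2!/9! = 240/362880
(j±m)!: 4!*2!*1!*2!*4!*3! = 13824
prefactor² = (2J+1)*Δ*N² = 512/7
  k=0: +1/(0!*1!*2!*1!*3!*1!) = 1/12
  k=1: −1/(1!*0!*1!*0!*4!*2!) = -1/48
Σ = 1/16  ⇒  CG² = 512/7*1/16² = 2/7
CG = +√(2/7) = +0.534522

+√(2/7) = +0.534522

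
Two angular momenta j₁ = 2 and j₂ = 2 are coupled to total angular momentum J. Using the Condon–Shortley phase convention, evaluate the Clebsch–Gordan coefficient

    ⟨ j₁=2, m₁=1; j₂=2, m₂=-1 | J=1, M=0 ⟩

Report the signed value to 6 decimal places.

triangle: 3!·1!·1!/6! = 6/720
(j±m)!: 3!·1!·1!·3!·1!·1! = 36
prefactor² = (2J+1)·Δ·N² = 9/10
  k=0: +1/(0!·3!·1!·1!·0!·0!) = 1/6
  k=1: −1/(1!·2!·0!·0!·1!·1!) = -1/2
Σ = -1/3  ⇒  CG² = 9/10·(-1/3)² = 1/10
CG = −√(1/10) = -0.316228

−√(1/10) ≈ -0.316228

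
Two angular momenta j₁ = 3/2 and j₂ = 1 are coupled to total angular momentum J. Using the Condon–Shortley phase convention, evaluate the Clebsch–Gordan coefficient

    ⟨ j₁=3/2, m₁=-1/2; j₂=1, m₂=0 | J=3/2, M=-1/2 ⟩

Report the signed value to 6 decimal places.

triangle: 1!·2!·1!/5! = 2/120
(j±m)!: 1!·2!·1!·1!·1!·2! = 4
prefactor² = (2J+1)·Δ·N² = 4/15
  k=0: +1/(0!·1!·2!·1!·0!·0!) = 1/2
  k=1: −1/(1!·0!·1!·0!·1!·1!) = -1
Σ = -1/2  ⇒  CG² = 4/15·(-1/2)² = 1/15
CG = −√(1/15) = -0.258199

−√(1/15) = -0.258199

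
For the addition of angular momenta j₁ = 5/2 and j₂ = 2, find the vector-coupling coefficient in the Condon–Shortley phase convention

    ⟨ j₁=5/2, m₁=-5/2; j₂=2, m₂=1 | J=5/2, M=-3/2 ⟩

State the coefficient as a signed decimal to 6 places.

+√(3/7) = +0.654654

√[6·2!3!2!/8! · 0!5!3!1!1!4!] = √(432/7)
  +(−1)^2/∏(2,0,3,1,0,1)! = 1/12  (running 1/12)
⟨..|..⟩ = √(432/7)·(1/12) = +0.654654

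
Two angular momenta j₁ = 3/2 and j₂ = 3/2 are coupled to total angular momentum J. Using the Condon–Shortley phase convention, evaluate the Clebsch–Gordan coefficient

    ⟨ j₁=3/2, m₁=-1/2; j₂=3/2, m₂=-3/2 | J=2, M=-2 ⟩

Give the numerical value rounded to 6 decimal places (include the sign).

√[5·1!2!2!/6! · 1!2!0!3!0!4!] = √(8)
  +(−1)^0/∏(0,1,2,0,0,2)! = 1/4  (running 1/4)
⟨..|..⟩ = √(8)·(1/4) = +0.707107

+0.707107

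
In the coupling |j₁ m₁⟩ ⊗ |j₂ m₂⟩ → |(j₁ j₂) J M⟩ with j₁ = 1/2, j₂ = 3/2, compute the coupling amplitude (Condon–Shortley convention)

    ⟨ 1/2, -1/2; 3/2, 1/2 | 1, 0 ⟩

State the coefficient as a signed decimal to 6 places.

−√(1/2) ≈ -0.707107

j₁+j₂−J=1  J+j₁−j₂=0  J−j₁+j₂=2  j₁+j₂+J+1=4
(j₁±m₁, j₂±m₂, J±M) = (0,1,2,1,1,1)
P² = 1/2
sum k=1..1:
  [1] −1/1 = -1
S = -1
C² = P²·S² = 1/2 ; C = -0.707107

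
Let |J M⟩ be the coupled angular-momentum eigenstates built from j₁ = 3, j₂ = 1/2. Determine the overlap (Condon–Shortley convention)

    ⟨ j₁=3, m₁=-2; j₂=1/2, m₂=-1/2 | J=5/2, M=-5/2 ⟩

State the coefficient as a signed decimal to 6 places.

triangle: 1!*5!*0!/7! = 120/5040
(j±m)!: 1!*5!*0!*1!*0!*5! = 14400
prefactor² = (2J+1)*Δ*N² = 14400/7
  k=0: +1/(0!*1!*5!*0!*0!*0!) = 1/120
Σ = 1/120  ⇒  CG² = 14400/7*1/120² = 1/7
CG = +√(1/7) = +0.377964

+0.377964  (= +√(1/7))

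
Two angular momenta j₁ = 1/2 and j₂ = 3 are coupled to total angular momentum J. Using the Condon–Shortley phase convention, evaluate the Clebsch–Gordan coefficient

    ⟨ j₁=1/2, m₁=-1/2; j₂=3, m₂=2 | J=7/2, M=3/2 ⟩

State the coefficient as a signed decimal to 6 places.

+0.534522  (= +√(2/7))

j₁+j₂−J=0  J+j₁−j₂=1  J−j₁+j₂=6  j₁+j₂+J+1=8
(j₁±m₁, j₂±m₂, J±M) = (0,1,5,1,5,2)
P² = 28800/7
sum k=0..0:
  [0] +1/120 = 1/120
S = 1/120
C² = P²·S² = 2/7 ; C = +0.534522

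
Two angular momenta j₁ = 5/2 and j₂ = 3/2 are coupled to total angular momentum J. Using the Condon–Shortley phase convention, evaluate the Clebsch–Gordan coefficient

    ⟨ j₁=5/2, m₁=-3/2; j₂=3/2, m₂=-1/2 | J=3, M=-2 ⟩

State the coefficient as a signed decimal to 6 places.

−√(1/12) ≈ -0.288675

j₁+j₂−J=1  J+j₁−j₂=4  J−j₁+j₂=2  j₁+j₂+J+1=8
(j₁±m₁, j₂±m₂, J±M) = (1,4,1,2,1,5)
P² = 48
sum k=0..1:
  [0] +1/24 = 1/24
  [1] −1/12 = -1/12
S = -1/24
C² = P²·S² = 1/12 ; C = -0.288675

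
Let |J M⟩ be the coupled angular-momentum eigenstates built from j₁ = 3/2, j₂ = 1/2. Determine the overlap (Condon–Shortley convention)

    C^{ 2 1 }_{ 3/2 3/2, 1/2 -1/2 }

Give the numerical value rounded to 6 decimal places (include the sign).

+√(1/4) ≈ +0.500000

triangle: 0!×3!×1!/5! = 6/120
(j±m)!: 3!×0!×0!×1!×3!×1! = 36
prefactor² = (2J+1)×Δ×N² = 9
  k=0: +1/(0!×0!×0!×0!×3!×1!) = 1/6
Σ = 1/6  ⇒  CG² = 9×1/6² = 1/4
CG = +√(1/4) = +0.500000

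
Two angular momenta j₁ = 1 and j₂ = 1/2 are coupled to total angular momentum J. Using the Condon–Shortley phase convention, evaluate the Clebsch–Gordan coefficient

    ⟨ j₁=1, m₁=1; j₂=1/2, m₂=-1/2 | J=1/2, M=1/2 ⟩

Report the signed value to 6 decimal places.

j₁+j₂−J=1  J+j₁−j₂=1  J−j₁+j₂=0  j₁+j₂+J+1=3
(j₁±m₁, j₂±m₂, J±M) = (2,0,0,1,1,0)
P² = 2/3
sum k=0..0:
  [0] +1/1 = 1
S = 1
C² = P²·S² = 2/3 ; C = +0.816497

+0.816497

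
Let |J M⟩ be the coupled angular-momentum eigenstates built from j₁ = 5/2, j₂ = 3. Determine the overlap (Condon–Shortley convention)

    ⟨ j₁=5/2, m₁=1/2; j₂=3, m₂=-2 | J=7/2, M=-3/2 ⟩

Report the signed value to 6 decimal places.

+0.308607

j₁+j₂−J=2  J+j₁−j₂=3  J−j₁+j₂=4  j₁+j₂+J+1=10
(j₁±m₁, j₂±m₂, J±M) = (3,2,1,5,2,5)
P² = 1536/7
sum k=0..1:
  [0] +1/24 = 1/24
  [1] −1/48 = -1/48
S = 1/48
C² = P²·S² = 2/21 ; C = +0.308607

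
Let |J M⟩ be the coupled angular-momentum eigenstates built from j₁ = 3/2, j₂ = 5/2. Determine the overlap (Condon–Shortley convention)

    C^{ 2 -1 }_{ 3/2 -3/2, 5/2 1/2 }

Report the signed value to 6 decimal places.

j₁+j₂−J=2  J+j₁−j₂=1  J−j₁+j₂=3  j₁+j₂+J+1=7
(j₁±m₁, j₂±m₂, J±M) = (0,3,3,2,1,3)
P² = 36/7
sum k=2..2:
  [2] +1/4 = 1/4
S = 1/4
C² = P²·S² = 9/28 ; C = +0.566947

+√(9/28) ≈ +0.566947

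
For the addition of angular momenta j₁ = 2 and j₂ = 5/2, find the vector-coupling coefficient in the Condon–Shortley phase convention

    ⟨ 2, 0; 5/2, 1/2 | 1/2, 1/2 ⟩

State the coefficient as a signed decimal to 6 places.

+0.447214

j₁+j₂−J=4  J+j₁−j₂=0  J−j₁+j₂=1  j₁+j₂+J+1=6
(j₁±m₁, j₂±m₂, J±M) = (2,2,3,2,1,0)
P² = 16/5
sum k=2..2:
  [2] +1/4 = 1/4
S = 1/4
C² = P²·S² = 1/5 ; C = +0.447214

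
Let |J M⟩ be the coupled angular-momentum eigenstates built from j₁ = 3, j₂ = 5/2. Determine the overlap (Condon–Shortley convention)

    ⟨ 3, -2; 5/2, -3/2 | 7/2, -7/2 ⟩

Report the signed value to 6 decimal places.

-0.666667  (= −√(4/9))

triangle: 2!×4!×3!/10! = 288/3628800
(j±m)!: 1!×5!×1!×4!×0!×7! = 14515200
prefactor² = (2J+1)×Δ×N² = 9216
  k=1: −1/(1!×1!×4!×0!×0!×3!) = -1/144
Σ = -1/144  ⇒  CG² = 9216×(-1/144)² = 4/9
CG = −√(4/9) = -0.666667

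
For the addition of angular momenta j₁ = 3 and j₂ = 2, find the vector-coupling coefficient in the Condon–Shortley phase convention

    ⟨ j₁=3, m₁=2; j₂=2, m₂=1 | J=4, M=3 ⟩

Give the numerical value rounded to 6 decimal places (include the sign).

+√(1/20) = +0.223607

triangle: 1!*5!*3!/10! = 720/3628800
(j±m)!: 5!*1!*3!*1!*7!*1! = 3628800
prefactor² = (2J+1)*Δ*N² = 6480
  k=0: +1/(0!*1!*1!*3!*4!*0!) = 1/144
  k=1: −1/(1!*0!*0!*2!*5!*1!) = -1/240
Σ = 1/360  ⇒  CG² = 6480*1/360² = 1/20
CG = +√(1/20) = +0.223607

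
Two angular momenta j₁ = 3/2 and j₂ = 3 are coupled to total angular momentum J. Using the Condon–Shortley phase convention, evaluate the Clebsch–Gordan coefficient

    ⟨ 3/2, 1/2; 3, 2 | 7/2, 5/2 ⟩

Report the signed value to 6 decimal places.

-0.377964  (= −√(1/7))

triangle: 1!*2!*5!/9! = 240/362880
(j±m)!: 2!*1!*5!*1!*6!*1! = 172800
prefactor² = (2J+1)*Δ*N² = 6400/7
  k=0: +1/(0!*1!*1!*5!*1!*0!) = 1/120
  k=1: −1/(1!*0!*0!*4!*2!*1!) = -1/48
Σ = -1/80  ⇒  CG² = 6400/7*(-1/80)² = 1/7
CG = −√(1/7) = -0.377964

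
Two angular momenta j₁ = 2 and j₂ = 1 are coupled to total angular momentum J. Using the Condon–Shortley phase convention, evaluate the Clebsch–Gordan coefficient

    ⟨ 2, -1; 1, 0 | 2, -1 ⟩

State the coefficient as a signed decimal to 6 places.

triangle: 1!×3!×1!/6! = 6/720
(j±m)!: 1!×3!×1!×1!×1!×3! = 36
prefactor² = (2J+1)×Δ×N² = 3/2
  k=0: +1/(0!×1!×3!×1!×0!×0!) = 1/6
  k=1: −1/(1!×0!×2!×0!×1!×1!) = -1/2
Σ = -1/3  ⇒  CG² = 3/2×(-1/3)² = 1/6
CG = −√(1/6) = -0.408248

-0.408248  (= −√(1/6))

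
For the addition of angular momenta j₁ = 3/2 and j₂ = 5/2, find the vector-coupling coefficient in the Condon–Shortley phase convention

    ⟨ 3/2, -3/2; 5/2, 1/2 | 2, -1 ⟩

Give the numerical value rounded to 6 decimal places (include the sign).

j₁+j₂−J=2  J+j₁−j₂=1  J−j₁+j₂=3  j₁+j₂+J+1=7
(j₁±m₁, j₂±m₂, J±M) = (0,3,3,2,1,3)
P² = 36/7
sum k=2..2:
  [2] +1/4 = 1/4
S = 1/4
C² = P²·S² = 9/28 ; C = +0.566947

+√(9/28) ≈ +0.566947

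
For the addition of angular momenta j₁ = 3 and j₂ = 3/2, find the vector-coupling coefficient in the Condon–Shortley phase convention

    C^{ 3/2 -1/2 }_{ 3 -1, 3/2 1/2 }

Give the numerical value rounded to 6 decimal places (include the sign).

+√(12/35) ≈ +0.585540

j₁+j₂−J=3  J+j₁−j₂=3  J−j₁+j₂=0  j₁+j₂+J+1=7
(j₁±m₁, j₂±m₂, J±M) = (2,4,2,1,1,2)
P² = 192/35
sum k=2..2:
  [2] +1/4 = 1/4
S = 1/4
C² = P²·S² = 12/35 ; C = +0.585540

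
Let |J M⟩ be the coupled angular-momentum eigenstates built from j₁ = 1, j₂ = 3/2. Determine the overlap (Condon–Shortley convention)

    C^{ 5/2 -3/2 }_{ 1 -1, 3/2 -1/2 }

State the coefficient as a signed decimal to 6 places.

triangle: 0!*2!*3!/6! = 12/720
(j±m)!: 0!*2!*1!*2!*1!*4! = 96
prefactor² = (2J+1)*Δ*N² = 48/5
  k=0: +1/(0!*0!*2!*1!*0!*2!) = 1/4
Σ = 1/4  ⇒  CG² = 48/5*1/4² = 3/5
CG = +√(3/5) = +0.774597

+0.774597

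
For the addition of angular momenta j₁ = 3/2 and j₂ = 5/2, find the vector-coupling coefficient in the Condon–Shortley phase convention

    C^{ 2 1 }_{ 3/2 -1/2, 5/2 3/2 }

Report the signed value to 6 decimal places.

j₁+j₂−J=2  J+j₁−j₂=1  J−j₁+j₂=3  j₁+j₂+J+1=7
(j₁±m₁, j₂±m₂, J±M) = (1,2,4,1,3,1)
P² = 24/7
sum k=1..2:
  [1] −1/6 = -1/6
  [2] +1/4 = 1/4
S = 1/12
C² = P²·S² = 1/42 ; C = +0.154303

+0.154303  (= +√(1/42))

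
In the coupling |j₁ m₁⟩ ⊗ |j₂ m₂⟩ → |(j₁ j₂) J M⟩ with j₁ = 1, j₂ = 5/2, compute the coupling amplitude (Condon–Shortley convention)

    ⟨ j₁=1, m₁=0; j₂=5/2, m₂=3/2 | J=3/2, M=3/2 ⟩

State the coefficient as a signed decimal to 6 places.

triangle: 2!*0!*3!/6! = 12/720
(j±m)!: 1!*1!*4!*1!*3!*0! = 144
prefactor² = (2J+1)*Δ*N² = 48/5
  k=1: −1/(1!*1!*0!*3!*0!*0!) = -1/6
Σ = -1/6  ⇒  CG² = 48/5*(-1/6)² = 4/15
CG = −√(4/15) = -0.516398

-0.516398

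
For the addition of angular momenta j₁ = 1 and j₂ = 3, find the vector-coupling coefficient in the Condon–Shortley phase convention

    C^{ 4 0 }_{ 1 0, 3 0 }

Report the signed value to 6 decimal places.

+0.755929  (= +√(4/7))

triangle: 0!·2!·6!/9! = 1440/362880
(j±m)!: 1!·1!·3!·3!·4!·4! = 20736
prefactor² = (2J+1)·Δ·N² = 5184/7
  k=0: +1/(0!·0!·1!·3!·1!·3!) = 1/36
Σ = 1/36  ⇒  CG² = 5184/7·1/36² = 4/7
CG = +√(4/7) = +0.755929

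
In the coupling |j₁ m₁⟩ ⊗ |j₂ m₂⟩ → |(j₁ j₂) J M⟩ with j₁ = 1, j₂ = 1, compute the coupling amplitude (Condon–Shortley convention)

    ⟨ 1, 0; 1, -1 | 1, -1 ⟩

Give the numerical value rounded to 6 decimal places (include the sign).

+√(1/2) ≈ +0.707107

triangle: 1!*1!*1!/4! = 1/24
(j±m)!: 1!*1!*0!*2!*0!*2! = 4
prefactor² = (2J+1)*Δ*N² = 1/2
  k=0: +1/(0!*1!*1!*0!*0!*1!) = 1
Σ = 1  ⇒  CG² = 1/2*1² = 1/2
CG = +√(1/2) = +0.707107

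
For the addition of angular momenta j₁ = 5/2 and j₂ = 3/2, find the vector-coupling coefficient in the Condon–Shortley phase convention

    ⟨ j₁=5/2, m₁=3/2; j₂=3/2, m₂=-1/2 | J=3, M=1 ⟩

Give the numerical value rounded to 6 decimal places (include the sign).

j₁+j₂−J=1  J+j₁−j₂=4  J−j₁+j₂=2  j₁+j₂+J+1=8
(j₁±m₁, j₂±m₂, J±M) = (4,1,1,2,4,2)
P² = 96/5
sum k=0..1:
  [0] +1/6 = 1/6
  [1] −1/48 = -1/48
S = 7/48
C² = P²·S² = 49/120 ; C = +0.639010

+0.639010  (= +√(49/120))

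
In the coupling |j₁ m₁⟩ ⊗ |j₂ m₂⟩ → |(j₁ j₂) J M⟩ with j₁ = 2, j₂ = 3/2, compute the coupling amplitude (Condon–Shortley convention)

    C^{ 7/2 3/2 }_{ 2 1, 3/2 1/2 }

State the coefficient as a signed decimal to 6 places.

j₁+j₂−J=0  J+j₁−j₂=4  J−j₁+j₂=3  j₁+j₂+J+1=8
(j₁±m₁, j₂±m₂, J±M) = (3,1,2,1,5,2)
P² = 576/7
sum k=0..0:
  [0] +1/12 = 1/12
S = 1/12
C² = P²·S² = 4/7 ; C = +0.755929

+√(4/7) = +0.755929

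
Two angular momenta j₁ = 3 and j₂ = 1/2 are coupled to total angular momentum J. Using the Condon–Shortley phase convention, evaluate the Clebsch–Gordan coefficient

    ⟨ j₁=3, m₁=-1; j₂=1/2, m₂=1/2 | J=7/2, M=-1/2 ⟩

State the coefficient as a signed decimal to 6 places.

+0.654654  (= +√(3/7))

√[8·0!6!1!/8! · 2!4!1!0!3!4!] = √(6912/7)
  +(−1)^0/∏(0,0,4,1,2,0)! = 1/48  (running 1/48)
⟨..|..⟩ = √(6912/7)·(1/48) = +0.654654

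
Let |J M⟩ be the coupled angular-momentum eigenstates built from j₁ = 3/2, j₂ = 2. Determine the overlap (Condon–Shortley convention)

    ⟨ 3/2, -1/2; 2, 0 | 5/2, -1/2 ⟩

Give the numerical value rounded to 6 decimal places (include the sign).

j₁+j₂−J=1  J+j₁−j₂=2  J−j₁+j₂=3  j₁+j₂+J+1=7
(j₁±m₁, j₂±m₂, J±M) = (1,2,2,2,2,3)
P² = 48/35
sum k=0..1:
  [0] +1/4 = 1/4
  [1] −1/2 = -1/2
S = -1/4
C² = P²·S² = 3/35 ; C = -0.292770

-0.292770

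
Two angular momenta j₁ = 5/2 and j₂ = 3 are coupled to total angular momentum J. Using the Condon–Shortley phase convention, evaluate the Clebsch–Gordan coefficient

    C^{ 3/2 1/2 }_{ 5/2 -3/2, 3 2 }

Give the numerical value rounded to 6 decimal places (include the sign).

j₁+j₂−J=4  J+j₁−j₂=1  J−j₁+j₂=2  j₁+j₂+J+1=8
(j₁±m₁, j₂±m₂, J±M) = (1,4,5,1,2,1)
P² = 192/7
sum k=3..4:
  [3] −1/12 = -1/12
  [4] +1/24 = 1/24
S = -1/24
C² = P²·S² = 1/21 ; C = -0.218218

−√(1/21) ≈ -0.218218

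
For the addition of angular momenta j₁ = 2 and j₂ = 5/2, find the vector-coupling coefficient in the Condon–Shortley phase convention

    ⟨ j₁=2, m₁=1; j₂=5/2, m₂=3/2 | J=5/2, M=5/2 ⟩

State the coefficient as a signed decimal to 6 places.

triangle: 2!*2!*3!/8! = 24/40320
(j±m)!: 3!*1!*4!*1!*5!*0! = 17280
prefactor² = (2J+1)*Δ*N² = 432/7
  k=1: −1/(1!*1!*0!*3!*2!*0!) = -1/12
Σ = -1/12  ⇒  CG² = 432/7*(-1/12)² = 3/7
CG = −√(3/7) = -0.654654

-0.654654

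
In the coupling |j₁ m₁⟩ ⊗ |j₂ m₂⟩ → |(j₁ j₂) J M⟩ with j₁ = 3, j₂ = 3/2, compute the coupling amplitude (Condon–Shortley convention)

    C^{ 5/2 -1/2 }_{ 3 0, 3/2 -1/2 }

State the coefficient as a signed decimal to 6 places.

√[6·2!4!1!/8! · 3!3!1!2!2!3!] = √(216/35)
  +(−1)^0/∏(0,2,3,1,1,0)! = 1/12  (running 1/12)
  +(−1)^1/∏(1,1,2,0,2,1)! = -1/4  (running -1/6)
⟨..|..⟩ = √(216/35)·(-1/6) = -0.414039

−√(6/35) ≈ -0.414039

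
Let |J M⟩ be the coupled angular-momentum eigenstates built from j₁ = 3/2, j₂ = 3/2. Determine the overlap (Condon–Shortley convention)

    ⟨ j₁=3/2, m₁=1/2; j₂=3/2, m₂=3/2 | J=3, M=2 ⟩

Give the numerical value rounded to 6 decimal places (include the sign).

j₁+j₂−J=0  J+j₁−j₂=3  J−j₁+j₂=3  j₁+j₂+J+1=7
(j₁±m₁, j₂±m₂, J±M) = (2,1,3,0,5,1)
P² = 72
sum k=0..0:
  [0] +1/12 = 1/12
S = 1/12
C² = P²·S² = 1/2 ; C = +0.707107

+√(1/2) = +0.707107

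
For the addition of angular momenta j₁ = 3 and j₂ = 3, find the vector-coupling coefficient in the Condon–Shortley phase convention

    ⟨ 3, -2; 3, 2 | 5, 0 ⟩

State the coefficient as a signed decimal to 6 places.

−√(4/21) ≈ -0.436436

√[11·1!5!5!/12! · 1!5!5!1!5!5!] = √(480000/7)
  +(−1)^0/∏(0,1,5,5,0,0)! = 1/14400  (running 1/14400)
  +(−1)^1/∏(1,0,4,4,1,1)! = -1/576  (running -1/600)
⟨..|..⟩ = √(480000/7)·(-1/600) = -0.436436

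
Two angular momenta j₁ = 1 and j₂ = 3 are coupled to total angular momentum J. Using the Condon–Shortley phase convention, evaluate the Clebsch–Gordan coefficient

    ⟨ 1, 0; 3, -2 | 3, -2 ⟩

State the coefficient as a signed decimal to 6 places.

√[7·1!1!5!/8! · 1!1!1!5!1!5!] = √(300)
  +(−1)^0/∏(0,1,1,1,0,4)! = 1/24  (running 1/24)
  +(−1)^1/∏(1,0,0,0,1,5)! = -1/120  (running 1/30)
⟨..|..⟩ = √(300)·(1/30) = +0.577350

+√(1/3) = +0.577350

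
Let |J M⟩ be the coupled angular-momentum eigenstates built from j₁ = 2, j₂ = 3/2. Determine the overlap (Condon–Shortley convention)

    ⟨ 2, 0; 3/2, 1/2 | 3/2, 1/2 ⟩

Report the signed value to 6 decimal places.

-0.447214

√[4·2!2!1!/6! · 2!2!2!1!2!1!] = √(16/45)
  +(−1)^1/∏(1,1,1,1,1,0)! = -1  (running -1)
  +(−1)^2/∏(2,0,0,0,2,1)! = 1/4  (running -3/4)
⟨..|..⟩ = √(16/45)·(-3/4) = -0.447214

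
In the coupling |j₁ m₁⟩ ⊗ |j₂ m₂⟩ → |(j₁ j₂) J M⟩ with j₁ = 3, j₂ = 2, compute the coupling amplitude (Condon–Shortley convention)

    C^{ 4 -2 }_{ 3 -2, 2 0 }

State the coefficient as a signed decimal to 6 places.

−√(12/35) = -0.585540

triangle: 1!*5!*3!/10! = 720/3628800
(j±m)!: 1!*5!*2!*2!*2!*6! = 691200
prefactor² = (2J+1)*Δ*N² = 8640/7
  k=0: +1/(0!*1!*5!*2!*0!*1!) = 1/240
  k=1: −1/(1!*0!*4!*1!*1!*2!) = -1/48
Σ = -1/60  ⇒  CG² = 8640/7*(-1/60)² = 12/35
CG = −√(12/35) = -0.585540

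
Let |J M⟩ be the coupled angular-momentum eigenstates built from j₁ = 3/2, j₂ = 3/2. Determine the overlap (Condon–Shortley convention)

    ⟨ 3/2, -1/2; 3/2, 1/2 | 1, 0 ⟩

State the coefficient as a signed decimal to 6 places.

triangle: 2!×1!×1!/5! = 2/120
(j±m)!: 1!×2!×2!×1!×1!×1! = 4
prefactor² = (2J+1)×Δ×N² = 1/5
  k=1: −1/(1!×1!×1!×1!×0!×0!) = -1
  k=2: +1/(2!×0!×0!×0!×1!×1!) = 1/2
Σ = -1/2  ⇒  CG² = 1/5×(-1/2)² = 1/20
CG = −√(1/20) = -0.223607

-0.223607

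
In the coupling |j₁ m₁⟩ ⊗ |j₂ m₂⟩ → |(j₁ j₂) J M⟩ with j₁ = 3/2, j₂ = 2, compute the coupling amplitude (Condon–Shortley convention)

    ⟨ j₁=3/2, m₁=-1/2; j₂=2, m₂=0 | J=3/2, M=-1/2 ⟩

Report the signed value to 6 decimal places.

√[4·2!1!2!/6! · 1!2!2!2!1!2!] = √(16/45)
  +(−1)^1/∏(1,1,1,1,0,1)! = -1  (running -1)
  +(−1)^2/∏(2,0,0,0,1,2)! = 1/4  (running -3/4)
⟨..|..⟩ = √(16/45)·(-3/4) = -0.447214

-0.447214  (= −√(1/5))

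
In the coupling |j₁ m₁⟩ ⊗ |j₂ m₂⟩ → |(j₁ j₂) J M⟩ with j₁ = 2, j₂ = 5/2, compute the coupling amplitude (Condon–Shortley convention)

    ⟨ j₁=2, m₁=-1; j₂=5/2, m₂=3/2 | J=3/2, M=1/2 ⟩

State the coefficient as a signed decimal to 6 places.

√[4·3!1!2!/7! · 1!3!4!1!2!1!] = √(96/35)
  +(−1)^2/∏(2,1,1,2,0,0)! = 1/4  (running 1/4)
  +(−1)^3/∏(3,0,0,1,1,1)! = -1/6  (running 1/12)
⟨..|..⟩ = √(96/35)·(1/12) = +0.138013

+√(2/105) = +0.138013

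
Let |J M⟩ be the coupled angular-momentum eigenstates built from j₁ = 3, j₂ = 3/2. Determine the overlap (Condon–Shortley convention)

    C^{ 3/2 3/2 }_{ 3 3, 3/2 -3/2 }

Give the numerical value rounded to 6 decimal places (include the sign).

+0.755929

triangle: 3!·3!·0!/7! = 36/5040
(j±m)!: 6!·0!·0!·3!·3!·0! = 25920
prefactor² = (2J+1)·Δ·N² = 5184/7
  k=0: +1/(0!·3!·0!·0!·3!·0!) = 1/36
Σ = 1/36  ⇒  CG² = 5184/7·1/36² = 4/7
CG = +√(4/7) = +0.755929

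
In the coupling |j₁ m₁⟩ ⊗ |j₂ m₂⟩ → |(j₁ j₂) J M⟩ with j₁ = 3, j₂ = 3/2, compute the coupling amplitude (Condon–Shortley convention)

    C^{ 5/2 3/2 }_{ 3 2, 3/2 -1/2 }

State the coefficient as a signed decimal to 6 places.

+0.267261

triangle: 2!*4!*1!/8! = 48/40320
(j±m)!: 5!*1!*1!*2!*4!*1! = 5760
prefactor² = (2J+1)*Δ*N² = 288/7
  k=0: +1/(0!*2!*1!*1!*3!*0!) = 1/12
  k=1: −1/(1!*1!*0!*0!*4!*1!) = -1/24
Σ = 1/24  ⇒  CG² = 288/7*1/24² = 1/14
CG = +√(1/14) = +0.267261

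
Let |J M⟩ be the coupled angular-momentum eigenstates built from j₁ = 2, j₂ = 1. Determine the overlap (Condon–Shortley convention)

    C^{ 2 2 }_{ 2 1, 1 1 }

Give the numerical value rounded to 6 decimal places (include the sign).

triangle: 1!×3!×1!/6! = 6/720
(j±m)!: 3!×1!×2!×0!×4!×0! = 288
prefactor² = (2J+1)×Δ×N² = 12
  k=1: −1/(1!×0!×0!×1!×3!×0!) = -1/6
Σ = -1/6  ⇒  CG² = 12×(-1/6)² = 1/3
CG = −√(1/3) = -0.577350

-0.577350  (= −√(1/3))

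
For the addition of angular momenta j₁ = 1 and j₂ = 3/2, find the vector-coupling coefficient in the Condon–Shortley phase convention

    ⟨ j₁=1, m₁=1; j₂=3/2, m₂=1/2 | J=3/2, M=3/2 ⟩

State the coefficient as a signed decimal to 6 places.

j₁+j₂−J=1  J+j₁−j₂=1  J−j₁+j₂=2  j₁+j₂+J+1=5
(j₁±m₁, j₂±m₂, J±M) = (2,0,2,1,3,0)
P² = 8/5
sum k=0..0:
  [0] +1/2 = 1/2
S = 1/2
C² = P²·S² = 2/5 ; C = +0.632456

+0.632456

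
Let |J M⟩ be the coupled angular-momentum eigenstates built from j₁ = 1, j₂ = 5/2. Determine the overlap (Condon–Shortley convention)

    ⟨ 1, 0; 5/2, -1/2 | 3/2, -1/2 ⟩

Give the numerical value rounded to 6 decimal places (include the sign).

−√(2/5) ≈ -0.632456

j₁+j₂−J=2  J+j₁−j₂=0  J−j₁+j₂=3  j₁+j₂+J+1=6
(j₁±m₁, j₂±m₂, J±M) = (1,1,2,3,1,2)
P² = 8/5
sum k=1..1:
  [1] −1/2 = -1/2
S = -1/2
C² = P²·S² = 2/5 ; C = -0.632456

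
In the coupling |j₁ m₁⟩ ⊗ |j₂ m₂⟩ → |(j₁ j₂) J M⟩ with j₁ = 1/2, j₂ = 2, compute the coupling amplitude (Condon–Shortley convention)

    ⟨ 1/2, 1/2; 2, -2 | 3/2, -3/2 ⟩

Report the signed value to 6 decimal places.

+√(4/5) = +0.894427

triangle: 1!*0!*3!/5! = 6/120
(j±m)!: 1!*0!*0!*4!*0!*3! = 144
prefactor² = (2J+1)*Δ*N² = 144/5
  k=0: +1/(0!*1!*0!*0!*0!*3!) = 1/6
Σ = 1/6  ⇒  CG² = 144/5*1/6² = 4/5
CG = +√(4/5) = +0.894427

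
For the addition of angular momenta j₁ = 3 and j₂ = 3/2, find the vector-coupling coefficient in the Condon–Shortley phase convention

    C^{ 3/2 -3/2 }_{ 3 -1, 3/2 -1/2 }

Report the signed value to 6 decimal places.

√[4·3!3!0!/7! · 2!4!1!2!0!3!] = √(576/35)
  +(−1)^1/∏(1,2,3,0,0,0)! = -1/12  (running -1/12)
⟨..|..⟩ = √(576/35)·(-1/12) = -0.338062

-0.338062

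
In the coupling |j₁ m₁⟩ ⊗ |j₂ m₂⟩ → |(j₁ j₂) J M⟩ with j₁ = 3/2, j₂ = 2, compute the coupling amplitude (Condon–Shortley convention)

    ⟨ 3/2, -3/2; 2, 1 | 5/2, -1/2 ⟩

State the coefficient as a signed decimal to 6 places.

triangle: 1!*2!*3!/7! = 12/5040
(j±m)!: 0!*3!*3!*1!*2!*3! = 432
prefactor² = (2J+1)*Δ*N² = 216/35
  k=1: −1/(1!*0!*2!*2!*0!*1!) = -1/4
Σ = -1/4  ⇒  CG² = 216/35*(-1/4)² = 27/70
CG = −√(27/70) = -0.621059

−√(27/70) ≈ -0.621059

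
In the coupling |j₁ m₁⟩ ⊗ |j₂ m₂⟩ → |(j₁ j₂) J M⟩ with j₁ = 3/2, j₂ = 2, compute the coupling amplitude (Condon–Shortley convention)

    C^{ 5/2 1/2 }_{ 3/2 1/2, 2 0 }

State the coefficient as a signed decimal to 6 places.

+√(3/35) = +0.292770

j₁+j₂−J=1  J+j₁−j₂=2  J−j₁+j₂=3  j₁+j₂+J+1=7
(j₁±m₁, j₂±m₂, J±M) = (2,1,2,2,3,2)
P² = 48/35
sum k=0..1:
  [0] +1/2 = 1/2
  [1] −1/4 = -1/4
S = 1/4
C² = P²·S² = 3/35 ; C = +0.292770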